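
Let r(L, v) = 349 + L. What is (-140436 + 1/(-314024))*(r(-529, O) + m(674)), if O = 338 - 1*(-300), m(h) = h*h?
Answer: -2503219779182330/39253 ≈ -6.3771e+10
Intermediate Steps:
m(h) = h²
O = 638 (O = 338 + 300 = 638)
(-140436 + 1/(-314024))*(r(-529, O) + m(674)) = (-140436 + 1/(-314024))*((349 - 529) + 674²) = (-140436 - 1/314024)*(-180 + 454276) = -44100274465/314024*454096 = -2503219779182330/39253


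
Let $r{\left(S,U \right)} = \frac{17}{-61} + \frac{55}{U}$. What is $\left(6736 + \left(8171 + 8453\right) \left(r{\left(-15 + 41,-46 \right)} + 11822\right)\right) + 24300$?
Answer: $\frac{275739242748}{1403} \approx 1.9654 \cdot 10^{8}$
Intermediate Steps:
$r{\left(S,U \right)} = - \frac{17}{61} + \frac{55}{U}$ ($r{\left(S,U \right)} = 17 \left(- \frac{1}{61}\right) + \frac{55}{U} = - \frac{17}{61} + \frac{55}{U}$)
$\left(6736 + \left(8171 + 8453\right) \left(r{\left(-15 + 41,-46 \right)} + 11822\right)\right) + 24300 = \left(6736 + \left(8171 + 8453\right) \left(\left(- \frac{17}{61} + \frac{55}{-46}\right) + 11822\right)\right) + 24300 = \left(6736 + 16624 \left(\left(- \frac{17}{61} + 55 \left(- \frac{1}{46}\right)\right) + 11822\right)\right) + 24300 = \left(6736 + 16624 \left(\left(- \frac{17}{61} - \frac{55}{46}\right) + 11822\right)\right) + 24300 = \left(6736 + 16624 \left(- \frac{4137}{2806} + 11822\right)\right) + 24300 = \left(6736 + 16624 \cdot \frac{33168395}{2806}\right) + 24300 = \left(6736 + \frac{275695699240}{1403}\right) + 24300 = \frac{275705149848}{1403} + 24300 = \frac{275739242748}{1403}$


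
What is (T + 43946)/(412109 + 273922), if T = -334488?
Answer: -290542/686031 ≈ -0.42351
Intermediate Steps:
(T + 43946)/(412109 + 273922) = (-334488 + 43946)/(412109 + 273922) = -290542/686031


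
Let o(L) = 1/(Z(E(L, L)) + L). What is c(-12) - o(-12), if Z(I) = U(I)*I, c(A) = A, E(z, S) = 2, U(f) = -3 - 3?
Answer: -287/24 ≈ -11.958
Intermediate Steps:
U(f) = -6
Z(I) = -6*I
o(L) = 1/(-12 + L) (o(L) = 1/(-6*2 + L) = 1/(-12 + L))
c(-12) - o(-12) = -12 - 1/(-12 - 12) = -12 - 1/(-24) = -12 - 1*(-1/24) = -12 + 1/24 = -287/24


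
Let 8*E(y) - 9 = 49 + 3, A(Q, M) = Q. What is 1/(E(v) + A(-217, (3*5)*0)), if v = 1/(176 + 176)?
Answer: -8/1675 ≈ -0.0047761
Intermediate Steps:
v = 1/352 ≈ 0.0028409
E(y) = 61/8 (E(y) = 9/8 + (49 + 3)/8 = 9/8 + (⅛)*52 = 9/8 + 13/2 = 61/8)
1/(E(v) + A(-217, (3*5)*0)) = 1/(61/8 - 217) = 1/(-1675/8) = -8/1675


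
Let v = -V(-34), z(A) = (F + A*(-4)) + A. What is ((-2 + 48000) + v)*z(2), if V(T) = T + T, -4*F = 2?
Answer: -312429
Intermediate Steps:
F = -½ (F = -¼*2 = -½ ≈ -0.50000)
V(T) = 2*T
z(A) = -½ - 3*A (z(A) = (-½ + A*(-4)) + A = (-½ - 4*A) + A = -½ - 3*A)
v = 68 (v = -2*(-34) = -1*(-68) = 68)
((-2 + 48000) + v)*z(2) = ((-2 + 48000) + 68)*(-½ - 3*2) = (47998 + 68)*(-½ - 6) = 48066*(-13/2) = -312429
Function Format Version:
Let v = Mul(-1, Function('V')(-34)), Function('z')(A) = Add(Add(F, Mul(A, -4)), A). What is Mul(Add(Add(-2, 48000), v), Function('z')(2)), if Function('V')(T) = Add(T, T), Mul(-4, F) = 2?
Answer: -312429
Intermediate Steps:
F = Rational(-1, 2) (F = Mul(Rational(-1, 4), 2) = Rational(-1, 2) ≈ -0.50000)
Function('V')(T) = Mul(2, T)
Function('z')(A) = Add(Rational(-1, 2), Mul(-3, A)) (Function('z')(A) = Add(Add(Rational(-1, 2), Mul(A, -4)), A) = Add(Add(Rational(-1, 2), Mul(-4, A)), A) = Add(Rational(-1, 2), Mul(-3, A)))
v = 68 (v = Mul(-1, Mul(2, -34)) = Mul(-1, -68) = 68)
Mul(Add(Add(-2, 48000), v), Function('z')(2)) = Mul(Add(Add(-2, 48000), 68), Add(Rational(-1, 2), Mul(-3, 2))) = Mul(Add(47998, 68), Add(Rational(-1, 2), -6)) = Mul(48066, Rational(-13, 2)) = -312429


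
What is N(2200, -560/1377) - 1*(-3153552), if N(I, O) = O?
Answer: 4342440544/1377 ≈ 3.1536e+6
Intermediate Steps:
N(2200, -560/1377) - 1*(-3153552) = -560/1377 - 1*(-3153552) = -560*1/1377 + 3153552 = -560/1377 + 3153552 = 4342440544/1377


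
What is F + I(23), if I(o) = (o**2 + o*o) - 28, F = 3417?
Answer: 4447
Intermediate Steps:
I(o) = -28 + 2*o**2 (I(o) = (o**2 + o**2) - 28 = 2*o**2 - 28 = -28 + 2*o**2)
F + I(23) = 3417 + (-28 + 2*23**2) = 3417 + (-28 + 2*529) = 3417 + (-28 + 1058) = 3417 + 1030 = 4447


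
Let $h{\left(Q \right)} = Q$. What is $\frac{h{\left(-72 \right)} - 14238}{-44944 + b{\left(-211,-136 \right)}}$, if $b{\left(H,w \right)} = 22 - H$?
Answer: $\frac{14310}{44711} \approx 0.32006$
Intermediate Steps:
$\frac{h{\left(-72 \right)} - 14238}{-44944 + b{\left(-211,-136 \right)}} = \frac{-72 - 14238}{-44944 + \left(22 - -211\right)} = - \frac{14310}{-44944 + \left(22 + 211\right)} = - \frac{14310}{-44944 + 233} = - \frac{14310}{-44711} = \left(-14310\right) \left(- \frac{1}{44711}\right) = \frac{14310}{44711}$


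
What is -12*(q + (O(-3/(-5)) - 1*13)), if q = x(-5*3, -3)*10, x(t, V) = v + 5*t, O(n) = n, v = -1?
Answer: 46344/5 ≈ 9268.8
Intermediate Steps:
x(t, V) = -1 + 5*t
q = -760 (q = (-1 + 5*(-5*3))*10 = (-1 + 5*(-15))*10 = (-1 - 75)*10 = -76*10 = -760)
-12*(q + (O(-3/(-5)) - 1*13)) = -12*(-760 + (-3/(-5) - 1*13)) = -12*(-760 + (-3*(-⅕) - 13)) = -12*(-760 + (⅗ - 13)) = -12*(-760 - 62/5) = -12*(-3862/5) = 46344/5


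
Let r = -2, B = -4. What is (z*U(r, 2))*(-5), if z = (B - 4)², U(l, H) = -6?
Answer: 1920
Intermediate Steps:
z = 64 (z = (-4 - 4)² = (-8)² = 64)
(z*U(r, 2))*(-5) = (64*(-6))*(-5) = -384*(-5) = 1920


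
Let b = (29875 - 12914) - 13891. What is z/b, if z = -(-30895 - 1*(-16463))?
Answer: 7216/1535 ≈ 4.7010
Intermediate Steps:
b = 3070 (b = 16961 - 13891 = 3070)
z = 14432 (z = -(-30895 + 16463) = -1*(-14432) = 14432)
z/b = 14432/3070 = 14432*(1/3070) = 7216/1535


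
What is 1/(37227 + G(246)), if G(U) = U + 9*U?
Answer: 1/39687 ≈ 2.5197e-5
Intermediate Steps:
G(U) = 10*U
1/(37227 + G(246)) = 1/(37227 + 10*246) = 1/(37227 + 2460) = 1/39687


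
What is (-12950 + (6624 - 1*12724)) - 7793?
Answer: -26843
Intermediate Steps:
(-12950 + (6624 - 1*12724)) - 7793 = (-12950 + (6624 - 12724)) - 7793 = (-12950 - 6100) - 7793 = -19050 - 7793 = -26843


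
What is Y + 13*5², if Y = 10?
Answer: 335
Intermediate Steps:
Y + 13*5² = 10 + 13*5² = 10 + 13*25 = 10 + 325 = 335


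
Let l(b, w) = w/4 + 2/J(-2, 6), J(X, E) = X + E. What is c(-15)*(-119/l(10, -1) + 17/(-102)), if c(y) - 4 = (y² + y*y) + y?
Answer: -1254223/6 ≈ -2.0904e+5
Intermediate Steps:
J(X, E) = E + X
c(y) = 4 + y + 2*y² (c(y) = 4 + ((y² + y*y) + y) = 4 + ((y² + y²) + y) = 4 + (2*y² + y) = 4 + (y + 2*y²) = 4 + y + 2*y²)
l(b, w) = ½ + w/4 (l(b, w) = w/4 + 2/(6 - 2) = w*(¼) + 2/4 = w/4 + 2*(¼) = w/4 + ½ = ½ + w/4)
c(-15)*(-119/l(10, -1) + 17/(-102)) = (4 - 15 + 2*(-15)²)*(-119/(½ + (¼)*(-1)) + 17/(-102)) = (4 - 15 + 2*225)*(-119/(½ - ¼) + 17*(-1/102)) = (4 - 15 + 450)*(-119/¼ - ⅙) = 439*(-119*4 - ⅙) = 439*(-476 - ⅙) = 439*(-2857/6) = -1254223/6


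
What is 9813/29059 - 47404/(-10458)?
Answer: 105724085/21707073 ≈ 4.8705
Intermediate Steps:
9813/29059 - 47404/(-10458) = 9813*(1/29059) - 47404*(-1/10458) = 9813/29059 + 3386/747 = 105724085/21707073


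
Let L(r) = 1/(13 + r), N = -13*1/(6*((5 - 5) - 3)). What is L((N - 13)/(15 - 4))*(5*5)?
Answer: 4950/2353 ≈ 2.1037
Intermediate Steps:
N = 13/18 (N = -13*1/(6*(0 - 3)) = -13/(6*(-3)) = -13/(-18) = -13*(-1/18) = 13/18 ≈ 0.72222)
L((N - 13)/(15 - 4))*(5*5) = (5*5)/(13 + (13/18 - 13)/(15 - 4)) = 25/(13 - 221/18/11) = 25/(13 - 221/18*1/11) = 25/(13 - 221/198) = 25/(2353/198) = (198/2353)*25 = 4950/2353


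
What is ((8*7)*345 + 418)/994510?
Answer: 9869/497255 ≈ 0.019847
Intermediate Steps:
((8*7)*345 + 418)/994510 = (56*345 + 418)*(1/994510) = (19320 + 418)*(1/994510) = 19738*(1/994510) = 9869/497255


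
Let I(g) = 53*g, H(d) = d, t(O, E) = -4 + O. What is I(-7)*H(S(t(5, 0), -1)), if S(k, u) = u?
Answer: 371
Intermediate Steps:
I(-7)*H(S(t(5, 0), -1)) = (53*(-7))*(-1) = -371*(-1) = 371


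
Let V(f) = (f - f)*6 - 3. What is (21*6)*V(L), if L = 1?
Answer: -378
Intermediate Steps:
V(f) = -3 (V(f) = 0*6 - 3 = 0 - 3 = -3)
(21*6)*V(L) = (21*6)*(-3) = 126*(-3) = -378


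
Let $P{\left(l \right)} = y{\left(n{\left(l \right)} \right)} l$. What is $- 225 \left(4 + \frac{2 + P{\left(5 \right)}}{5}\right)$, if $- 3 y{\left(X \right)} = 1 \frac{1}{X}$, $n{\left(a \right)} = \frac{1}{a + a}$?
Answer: $-240$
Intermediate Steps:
$n{\left(a \right)} = \frac{1}{2 a}$
$y{\left(X \right)} = - \frac{1}{3 X}$ ($y{\left(X \right)} = - \frac{1 \frac{1}{X}}{3} = - \frac{1}{3 X}$)
$P{\left(l \right)} = - \frac{2 l^{2}}{3}$ ($P{\left(l \right)} = - \frac{1}{3 \frac{1}{2 l}} l = - \frac{2 l}{3} l = - \frac{2 l^{2}}{3}$)
$- 225 \left(4 + \frac{2 + P{\left(5 \right)}}{5}\right) = - 225 \left(4 + \frac{2 - \frac{2 \cdot 5^{2}}{3}}{5}\right) = - 225 \left(4 + \left(2 - \frac{50}{3}\right) \frac{1}{5}\right) = - 225 \left(4 - \frac{44}{15}\right) = \left(-225\right) \frac{16}{15} = -240$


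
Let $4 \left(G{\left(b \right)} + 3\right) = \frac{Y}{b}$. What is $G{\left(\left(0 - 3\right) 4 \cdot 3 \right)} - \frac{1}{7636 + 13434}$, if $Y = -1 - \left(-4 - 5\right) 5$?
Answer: $- \frac{1253683}{379260} \approx -3.3056$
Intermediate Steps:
$Y = 44$ ($Y = -1 - \left(-9\right) 5 = -1 - -45 = -1 + 45 = 44$)
$G{\left(b \right)} = -3 + \frac{11}{b}$ ($G{\left(b \right)} = -3 + \frac{44 \frac{1}{b}}{4} = -3 + \frac{11}{b}$)
$G{\left(\left(0 - 3\right) 4 \cdot 3 \right)} - \frac{1}{7636 + 13434} = \left(-3 + \frac{11}{\left(0 - 3\right) 4 \cdot 3}\right) - \frac{1}{7636 + 13434} = \left(-3 + \frac{11}{\left(-3\right) 12}\right) - \frac{1}{21070} = \left(-3 + \frac{11}{-36}\right) - \frac{1}{21070} = \left(-3 + 11 \left(- \frac{1}{36}\right)\right) - \frac{1}{21070} = \left(-3 - \frac{11}{36}\right) - \frac{1}{21070} = - \frac{119}{36} - \frac{1}{21070} = - \frac{1253683}{379260}$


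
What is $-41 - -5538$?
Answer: $5497$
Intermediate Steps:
$-41 - -5538 = -41 + 5538 = 5497$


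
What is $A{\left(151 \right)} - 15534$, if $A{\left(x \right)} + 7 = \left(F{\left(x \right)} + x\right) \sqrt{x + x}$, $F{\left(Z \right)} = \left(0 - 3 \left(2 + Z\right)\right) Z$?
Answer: $-15541 - 69158 \sqrt{302} \approx -1.2174 \cdot 10^{6}$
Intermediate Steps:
$F{\left(Z \right)} = Z \left(-6 - 3 Z\right)$ ($F{\left(Z \right)} = \left(0 - \left(6 + 3 Z\right)\right) Z = \left(-6 - 3 Z\right) Z = Z \left(-6 - 3 Z\right)$)
$A{\left(x \right)} = -7 + \sqrt{2} \sqrt{x} \left(x - 3 x \left(2 + x\right)\right)$ ($A{\left(x \right)} = -7 + \left(- 3 x \left(2 + x\right) + x\right) \sqrt{x + x} = -7 + \left(x - 3 x \left(2 + x\right)\right) \sqrt{2 x} = -7 + \left(x - 3 x \left(2 + x\right)\right) \sqrt{2} \sqrt{x} = -7 + \sqrt{2} \sqrt{x} \left(x - 3 x \left(2 + x\right)\right)$)
$A{\left(151 \right)} - 15534 = \left(-7 - 5 \sqrt{2} \cdot 151^{\frac{3}{2}} - 3 \sqrt{2} \cdot 151^{\frac{5}{2}}\right) - 15534 = \left(-7 - 5 \sqrt{2} \cdot 151 \sqrt{151} - 3 \sqrt{2} \cdot 22801 \sqrt{151}\right) - 15534 = \left(-7 - 755 \sqrt{302} - 68403 \sqrt{302}\right) - 15534 = \left(-7 - 69158 \sqrt{302}\right) - 15534 = -15541 - 69158 \sqrt{302}$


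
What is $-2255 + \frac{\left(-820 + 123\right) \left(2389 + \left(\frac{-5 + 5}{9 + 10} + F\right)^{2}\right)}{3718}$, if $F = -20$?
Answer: $- \frac{10328023}{3718} \approx -2777.8$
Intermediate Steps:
$-2255 + \frac{\left(-820 + 123\right) \left(2389 + \left(\frac{-5 + 5}{9 + 10} + F\right)^{2}\right)}{3718} = -2255 + \frac{\left(-820 + 123\right) \left(2389 + \left(\frac{-5 + 5}{9 + 10} - 20\right)^{2}\right)}{3718} = -2255 + - 697 \left(2389 + \left(\frac{0}{19} - 20\right)^{2}\right) \frac{1}{3718} = -2255 + - 697 \left(2389 + \left(0 \cdot \frac{1}{19} - 20\right)^{2}\right) \frac{1}{3718} = -2255 + - 697 \left(2389 + \left(0 - 20\right)^{2}\right) \frac{1}{3718} = -2255 + - 697 \left(2389 + \left(-20\right)^{2}\right) \frac{1}{3718} = -2255 + - 697 \left(2389 + 400\right) \frac{1}{3718} = -2255 + \left(-697\right) 2789 \cdot \frac{1}{3718} = -2255 - \frac{1943933}{3718} = - \frac{10328023}{3718}$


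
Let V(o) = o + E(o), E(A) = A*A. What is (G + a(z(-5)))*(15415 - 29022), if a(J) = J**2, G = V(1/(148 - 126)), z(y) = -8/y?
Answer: -39028587/1100 ≈ -35481.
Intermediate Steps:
E(A) = A**2
V(o) = o + o**2
G = 23/484 (G = (1 + 1/(148 - 126))/(148 - 126) = (1 + 1/22)/22 = (1/22)*(23/22) = 23/484 ≈ 0.047521)
(G + a(z(-5)))*(15415 - 29022) = (23/484 + (-8/(-5))**2)*(15415 - 29022) = (23/484 + (-8*(-1/5))**2)*(-13607) = (23/484 + (8/5)**2)*(-13607) = (23/484 + 64/25)*(-13607) = (31551/12100)*(-13607) = -39028587/1100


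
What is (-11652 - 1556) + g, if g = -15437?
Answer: -28645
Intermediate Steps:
(-11652 - 1556) + g = (-11652 - 1556) - 15437 = -13208 - 15437 = -28645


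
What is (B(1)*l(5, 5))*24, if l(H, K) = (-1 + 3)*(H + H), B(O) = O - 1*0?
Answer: 480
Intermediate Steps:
B(O) = O (B(O) = O + 0 = O)
l(H, K) = 4*H (l(H, K) = 2*(2*H) = 4*H)
(B(1)*l(5, 5))*24 = (1*(4*5))*24 = (1*20)*24 = 20*24 = 480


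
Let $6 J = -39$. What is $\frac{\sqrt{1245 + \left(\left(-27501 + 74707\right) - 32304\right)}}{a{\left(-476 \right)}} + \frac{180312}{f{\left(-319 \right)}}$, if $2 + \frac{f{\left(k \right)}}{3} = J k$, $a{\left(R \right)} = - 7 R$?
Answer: $\frac{120208}{4143} + \frac{\sqrt{16147}}{3332} \approx 29.053$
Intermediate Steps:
$J = - \frac{13}{2}$ ($J = \frac{1}{6} \left(-39\right) = - \frac{13}{2} \approx -6.5$)
$f{\left(k \right)} = -6 - \frac{39 k}{2}$ ($f{\left(k \right)} = -6 + 3 \left(- \frac{13 k}{2}\right) = -6 - \frac{39 k}{2}$)
$\frac{\sqrt{1245 + \left(\left(-27501 + 74707\right) - 32304\right)}}{a{\left(-476 \right)}} + \frac{180312}{f{\left(-319 \right)}} = \frac{\sqrt{1245 + \left(\left(-27501 + 74707\right) - 32304\right)}}{\left(-7\right) \left(-476\right)} + \frac{180312}{-6 - - \frac{12441}{2}} = \frac{\sqrt{1245 + \left(47206 - 32304\right)}}{3332} + \frac{180312}{-6 + \frac{12441}{2}} = \sqrt{1245 + 14902} \cdot \frac{1}{3332} + \frac{180312}{\frac{12429}{2}} = \sqrt{16147} \cdot \frac{1}{3332} + 180312 \cdot \frac{2}{12429} = \frac{\sqrt{16147}}{3332} + \frac{120208}{4143} = \frac{120208}{4143} + \frac{\sqrt{16147}}{3332}$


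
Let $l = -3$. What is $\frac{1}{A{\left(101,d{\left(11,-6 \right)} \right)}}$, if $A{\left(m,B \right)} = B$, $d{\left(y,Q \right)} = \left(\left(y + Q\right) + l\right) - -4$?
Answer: $\frac{1}{6} \approx 0.16667$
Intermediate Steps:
$d{\left(y,Q \right)} = 1 + Q + y$ ($d{\left(y,Q \right)} = \left(\left(y + Q\right) - 3\right) - -4 = \left(\left(Q + y\right) - 3\right) + 4 = \left(-3 + Q + y\right) + 4 = 1 + Q + y$)
$\frac{1}{A{\left(101,d{\left(11,-6 \right)} \right)}} = \frac{1}{1 - 6 + 11} = \frac{1}{6}$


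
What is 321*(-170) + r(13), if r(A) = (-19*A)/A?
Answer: -54589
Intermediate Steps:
r(A) = -19
321*(-170) + r(13) = 321*(-170) - 19 = -54570 - 19 = -54589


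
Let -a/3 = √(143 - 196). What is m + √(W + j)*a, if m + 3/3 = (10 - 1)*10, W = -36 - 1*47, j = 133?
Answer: 89 - 15*I*√106 ≈ 89.0 - 154.43*I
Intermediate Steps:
W = -83 (W = -36 - 47 = -83)
a = -3*I*√53 (a = -3*√(143 - 196) = -3*I*√53 ≈ -21.84*I)
m = 89 (m = -1 + (10 - 1)*10 = -1 + 9*10 = -1 + 90 = 89)
m + √(W + j)*a = 89 + √(-83 + 133)*(-3*I*√53) = 89 + √50*(-3*I*√53) = 89 + (5*√2)*(-3*I*√53) = 89 - 15*I*√106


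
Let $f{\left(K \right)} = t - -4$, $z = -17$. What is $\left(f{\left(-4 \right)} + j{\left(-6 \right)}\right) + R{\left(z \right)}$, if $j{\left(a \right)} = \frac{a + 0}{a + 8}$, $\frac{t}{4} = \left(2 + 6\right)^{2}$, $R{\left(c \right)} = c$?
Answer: $240$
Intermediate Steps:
$t = 256$ ($t = 4 \left(2 + 6\right)^{2} = 4 \cdot 8^{2} = 4 \cdot 64 = 256$)
$j{\left(a \right)} = \frac{a}{8 + a}$
$f{\left(K \right)} = 260$ ($f{\left(K \right)} = 256 - -4 = 256 + 4 = 260$)
$\left(f{\left(-4 \right)} + j{\left(-6 \right)}\right) + R{\left(z \right)} = \left(260 - \frac{6}{8 - 6}\right) - 17 = \left(260 - \frac{6}{2}\right) - 17 = \left(260 - 3\right) - 17 = 257 - 17 = 240$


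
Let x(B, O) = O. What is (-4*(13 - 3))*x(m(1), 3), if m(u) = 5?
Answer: -120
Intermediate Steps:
(-4*(13 - 3))*x(m(1), 3) = -4*(13 - 3)*3 = -4*10*3 = -40*3 = -120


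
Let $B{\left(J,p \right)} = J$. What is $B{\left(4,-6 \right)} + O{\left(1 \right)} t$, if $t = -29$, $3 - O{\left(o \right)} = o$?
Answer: $-54$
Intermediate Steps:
$O{\left(o \right)} = 3 - o$
$B{\left(4,-6 \right)} + O{\left(1 \right)} t = 4 + \left(3 - 1\right) \left(-29\right) = 4 + 2 \left(-29\right) = 4 - 58 = -54$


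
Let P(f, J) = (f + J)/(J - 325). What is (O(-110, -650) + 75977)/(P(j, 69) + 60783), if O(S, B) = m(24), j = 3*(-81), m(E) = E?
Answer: 9728128/7780311 ≈ 1.2504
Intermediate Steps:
j = -243
O(S, B) = 24
P(f, J) = (J + f)/(-325 + J)
(O(-110, -650) + 75977)/(P(j, 69) + 60783) = (24 + 75977)/((69 - 243)/(-325 + 69) + 60783) = 76001/(-174/(-256) + 60783) = 76001/(-1/256*(-174) + 60783) = 76001/(87/128 + 60783) = 76001/(7780311/128) = 76001*(128/7780311) = 9728128/7780311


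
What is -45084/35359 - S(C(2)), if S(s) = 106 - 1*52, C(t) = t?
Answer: -1954470/35359 ≈ -55.275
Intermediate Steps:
S(s) = 54 (S(s) = 106 - 52 = 54)
-45084/35359 - S(C(2)) = -45084/35359 - 1*54 = -45084*1/35359 - 54 = -45084/35359 - 54 = -1954470/35359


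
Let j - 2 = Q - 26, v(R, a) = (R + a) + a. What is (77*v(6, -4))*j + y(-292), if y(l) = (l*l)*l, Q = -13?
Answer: -24891390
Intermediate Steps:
v(R, a) = R + 2*a
y(l) = l³ (y(l) = l²*l = l³)
j = -37 (j = 2 + (-13 - 26) = 2 - 39 = -37)
(77*v(6, -4))*j + y(-292) = (77*(6 + 2*(-4)))*(-37) + (-292)³ = (77*(6 - 8))*(-37) - 24897088 = (77*(-2))*(-37) - 24897088 = -154*(-37) - 24897088 = 5698 - 24897088 = -24891390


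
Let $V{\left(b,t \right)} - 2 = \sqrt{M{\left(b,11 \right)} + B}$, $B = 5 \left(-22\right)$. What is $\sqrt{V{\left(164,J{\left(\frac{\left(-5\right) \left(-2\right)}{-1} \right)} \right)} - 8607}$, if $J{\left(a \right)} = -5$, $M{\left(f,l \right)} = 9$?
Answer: $\sqrt{-8605 + i \sqrt{101}} \approx 0.0542 + 92.763 i$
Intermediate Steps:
$B = -110$
$V{\left(b,t \right)} = 2 + i \sqrt{101}$ ($V{\left(b,t \right)} = 2 + \sqrt{9 - 110} = 2 + \sqrt{-101} = 2 + i \sqrt{101}$)
$\sqrt{V{\left(164,J{\left(\frac{\left(-5\right) \left(-2\right)}{-1} \right)} \right)} - 8607} = \sqrt{\left(2 + i \sqrt{101}\right) - 8607} = \sqrt{-8605 + i \sqrt{101}}$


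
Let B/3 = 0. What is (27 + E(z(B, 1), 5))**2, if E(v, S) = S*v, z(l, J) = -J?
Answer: 484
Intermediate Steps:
B = 0 (B = 3*0 = 0)
(27 + E(z(B, 1), 5))**2 = (27 + 5*(-1*1))**2 = (27 + 5*(-1))**2 = (27 - 5)**2 = 22**2 = 484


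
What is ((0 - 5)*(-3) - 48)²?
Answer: 1089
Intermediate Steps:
((0 - 5)*(-3) - 48)² = (-5*(-3) - 48)² = (15 - 48)² = (-33)² = 1089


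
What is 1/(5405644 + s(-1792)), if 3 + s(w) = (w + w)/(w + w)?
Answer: 1/5405642 ≈ 1.8499e-7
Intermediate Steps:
s(w) = -2 (s(w) = -3 + (w + w)/(w + w) = -3 + (2*w)/((2*w)) = -3 + (2*w)*(1/(2*w)) = -3 + 1 = -2)
1/(5405644 + s(-1792)) = 1/(5405644 - 2) = 1/5405642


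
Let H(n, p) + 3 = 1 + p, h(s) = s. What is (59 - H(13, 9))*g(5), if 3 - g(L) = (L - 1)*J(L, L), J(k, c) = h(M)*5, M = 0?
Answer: 156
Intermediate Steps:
H(n, p) = -2 + p (H(n, p) = -3 + (1 + p) = -2 + p)
J(k, c) = 0 (J(k, c) = 0*5 = 0)
g(L) = 3 (g(L) = 3 - (L - 1)*0 = 3 - (-1 + L)*0 = 3 - 1*0 = 3 + 0 = 3)
(59 - H(13, 9))*g(5) = (59 - (-2 + 9))*3 = (59 - 1*7)*3 = (59 - 7)*3 = 52*3 = 156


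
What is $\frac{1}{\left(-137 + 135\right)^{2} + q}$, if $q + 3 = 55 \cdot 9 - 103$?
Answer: $\frac{1}{393} \approx 0.0025445$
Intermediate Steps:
$q = 389$ ($q = -3 + \left(55 \cdot 9 - 103\right) = -3 + \left(495 - 103\right) = -3 + 392 = 389$)
$\frac{1}{\left(-137 + 135\right)^{2} + q} = \frac{1}{\left(-137 + 135\right)^{2} + 389} = \frac{1}{\left(-2\right)^{2} + 389} = \frac{1}{4 + 389} = \frac{1}{393}$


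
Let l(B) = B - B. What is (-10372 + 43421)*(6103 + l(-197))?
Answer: 201698047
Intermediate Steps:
l(B) = 0
(-10372 + 43421)*(6103 + l(-197)) = (-10372 + 43421)*(6103 + 0) = 33049*6103 = 201698047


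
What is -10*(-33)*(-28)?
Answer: -9240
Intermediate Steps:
-10*(-33)*(-28) = 330*(-28) = -9240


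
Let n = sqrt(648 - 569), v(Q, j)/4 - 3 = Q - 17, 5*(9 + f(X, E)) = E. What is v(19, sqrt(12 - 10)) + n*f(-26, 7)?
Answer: 20 - 38*sqrt(79)/5 ≈ -47.550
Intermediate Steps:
f(X, E) = -9 + E/5
v(Q, j) = -56 + 4*Q (v(Q, j) = 12 + 4*(Q - 17) = 12 + 4*(-17 + Q) = 12 + (-68 + 4*Q) = -56 + 4*Q)
n = sqrt(79) ≈ 8.8882
v(19, sqrt(12 - 10)) + n*f(-26, 7) = (-56 + 4*19) + sqrt(79)*(-9 + (1/5)*7) = (-56 + 76) + sqrt(79)*(-9 + 7/5) = 20 + sqrt(79)*(-38/5) = 20 - 38*sqrt(79)/5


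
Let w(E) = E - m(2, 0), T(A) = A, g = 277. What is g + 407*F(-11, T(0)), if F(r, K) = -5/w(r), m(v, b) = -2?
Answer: 4528/9 ≈ 503.11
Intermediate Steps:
w(E) = 2 + E (w(E) = E - 1*(-2) = E + 2 = 2 + E)
F(r, K) = -5/(2 + r)
g + 407*F(-11, T(0)) = 277 + 407*(-5/(2 - 11)) = 277 + 407*(-5/(-9)) = 277 + 407*(-5*(-1/9)) = 277 + 407*(5/9) = 277 + 2035/9 = 4528/9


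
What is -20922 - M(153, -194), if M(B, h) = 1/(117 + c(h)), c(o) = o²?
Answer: -789868267/37753 ≈ -20922.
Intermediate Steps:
M(B, h) = 1/(117 + h²)
-20922 - M(153, -194) = -20922 - 1/(117 + (-194)²) = -20922 - 1/(117 + 37636) = -20922 - 1/37753 = -789868267/37753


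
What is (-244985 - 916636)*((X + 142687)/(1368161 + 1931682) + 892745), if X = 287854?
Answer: -3422041107033642696/3299843 ≈ -1.0370e+12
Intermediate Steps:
(-244985 - 916636)*((X + 142687)/(1368161 + 1931682) + 892745) = (-244985 - 916636)*((287854 + 142687)/(1368161 + 1931682) + 892745) = -1161621*(430541/3299843 + 892745) = -1161621*2945918769576/3299843 = -3422041107033642696/3299843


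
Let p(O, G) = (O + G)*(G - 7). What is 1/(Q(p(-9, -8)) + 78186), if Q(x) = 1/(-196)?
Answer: 196/15324455 ≈ 1.2790e-5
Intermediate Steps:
p(O, G) = (-7 + G)*(G + O) (p(O, G) = (G + O)*(-7 + G) = (-7 + G)*(G + O))
Q(x) = -1/196
1/(Q(p(-9, -8)) + 78186) = 1/(-1/196 + 78186) = 1/(15324455/196) = 196/15324455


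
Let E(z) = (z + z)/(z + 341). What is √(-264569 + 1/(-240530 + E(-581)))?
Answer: I*√220405519602811857689/28863019 ≈ 514.36*I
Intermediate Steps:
E(z) = 2*z/(341 + z) (E(z) = (2*z)/(341 + z) = 2*z/(341 + z))
√(-264569 + 1/(-240530 + E(-581))) = √(-264569 + 1/(-240530 + 2*(-581)/(341 - 581))) = √(-264569 + 1/(-240530 + 2*(-581)/(-240))) = √(-264569 + 1/(-240530 + 2*(-581)*(-1/240))) = √(-264569 + 1/(-240530 + 581/120)) = √(-264569 + 1/(-28863019/120)) = √(-264569 - 120/28863019) = √(-7636260073931/28863019) = I*√220405519602811857689/28863019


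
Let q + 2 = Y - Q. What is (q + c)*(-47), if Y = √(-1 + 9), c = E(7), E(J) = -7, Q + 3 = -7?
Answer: -47 - 94*√2 ≈ -179.94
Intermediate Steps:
Q = -10 (Q = -3 - 7 = -10)
c = -7
Y = 2*√2 (Y = √8 = 2*√2 ≈ 2.8284)
q = 8 + 2*√2 (q = -2 + (2*√2 - 1*(-10)) = -2 + (2*√2 + 10) = -2 + (10 + 2*√2) = 8 + 2*√2 ≈ 10.828)
(q + c)*(-47) = ((8 + 2*√2) - 7)*(-47) = (1 + 2*√2)*(-47) = -47 - 94*√2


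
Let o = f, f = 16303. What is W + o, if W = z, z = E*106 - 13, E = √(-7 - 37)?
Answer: 16290 + 212*I*√11 ≈ 16290.0 + 703.12*I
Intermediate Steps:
E = 2*I*√11 (E = √(-44) = 2*I*√11 ≈ 6.6332*I)
z = -13 + 212*I*√11 (z = (2*I*√11)*106 - 13 = 212*I*√11 - 13 = -13 + 212*I*√11 ≈ -13.0 + 703.12*I)
W = -13 + 212*I*√11 ≈ -13.0 + 703.12*I
o = 16303
W + o = (-13 + 212*I*√11) + 16303 = 16290 + 212*I*√11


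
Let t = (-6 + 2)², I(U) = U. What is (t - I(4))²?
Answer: 144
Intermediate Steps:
t = 16 (t = (-4)² = 16)
(t - I(4))² = (16 - 1*4)² = (16 - 4)² = 12² = 144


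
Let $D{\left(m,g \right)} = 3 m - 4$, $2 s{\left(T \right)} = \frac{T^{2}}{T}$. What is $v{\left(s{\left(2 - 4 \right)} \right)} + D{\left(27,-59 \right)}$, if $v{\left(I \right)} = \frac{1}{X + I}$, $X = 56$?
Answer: $\frac{4236}{55} \approx 77.018$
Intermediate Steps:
$s{\left(T \right)} = \frac{T}{2}$ ($s{\left(T \right)} = \frac{T^{2} \frac{1}{T}}{2} = \frac{T}{2}$)
$v{\left(I \right)} = \frac{1}{56 + I}$
$D{\left(m,g \right)} = -4 + 3 m$
$v{\left(s{\left(2 - 4 \right)} \right)} + D{\left(27,-59 \right)} = \frac{1}{56 + \frac{2 - 4}{2}} + \left(-4 + 3 \cdot 27\right) = \frac{1}{56 + \frac{1}{2} \left(-2\right)} + \left(-4 + 81\right) = \frac{1}{56 - 1} + 77 = \frac{1}{55} + 77 = \frac{4236}{55}$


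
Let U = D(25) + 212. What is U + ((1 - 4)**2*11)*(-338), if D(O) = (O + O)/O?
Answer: -33248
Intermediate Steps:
D(O) = 2 (D(O) = (2*O)/O = 2)
U = 214 (U = 2 + 212 = 214)
U + ((1 - 4)**2*11)*(-338) = 214 + ((1 - 4)**2*11)*(-338) = 214 + ((-3)**2*11)*(-338) = 214 + (9*11)*(-338) = 214 + 99*(-338) = 214 - 33462 = -33248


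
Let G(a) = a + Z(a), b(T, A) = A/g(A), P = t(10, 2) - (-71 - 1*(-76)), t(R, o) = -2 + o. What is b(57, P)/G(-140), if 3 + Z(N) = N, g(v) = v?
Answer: -1/283 ≈ -0.0035336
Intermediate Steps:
Z(N) = -3 + N
P = -5 (P = (-2 + 2) - (-71 - 1*(-76)) = 0 - (-71 + 76) = 0 - 1*5 = 0 - 5 = -5)
b(T, A) = 1 (b(T, A) = A/A = 1)
G(a) = -3 + 2*a (G(a) = a + (-3 + a) = -3 + 2*a)
b(57, P)/G(-140) = 1/(-3 + 2*(-140)) = 1/(-3 - 280) = 1/(-283) = 1*(-1/283) = -1/283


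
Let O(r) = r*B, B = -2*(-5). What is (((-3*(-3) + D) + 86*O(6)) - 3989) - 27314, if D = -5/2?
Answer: -52273/2 ≈ -26137.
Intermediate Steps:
B = 10
D = -5/2 (D = -5*1/2 = -5/2 ≈ -2.5000)
O(r) = 10*r (O(r) = r*10 = 10*r)
(((-3*(-3) + D) + 86*O(6)) - 3989) - 27314 = (((-3*(-3) - 5/2) + 86*(10*6)) - 3989) - 27314 = (((9 - 5/2) + 86*60) - 3989) - 27314 = ((13/2 + 5160) - 3989) - 27314 = (10333/2 - 3989) - 27314 = 2355/2 - 27314 = -52273/2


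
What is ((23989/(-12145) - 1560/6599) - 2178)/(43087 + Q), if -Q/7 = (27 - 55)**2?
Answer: -24961820543/430480914735 ≈ -0.057986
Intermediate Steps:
Q = -5488 (Q = -7*(27 - 55)**2 = -7*(-28)**2 = -7*784 = -5488)
((23989/(-12145) - 1560/6599) - 2178)/(43087 + Q) = ((23989/(-12145) - 1560/6599) - 2178)/(43087 - 5488) = ((23989*(-1/12145) - 1560*1/6599) - 2178)/37599 = ((-3427/1735 - 1560/6599) - 2178)*(1/37599) = (-25321373/11449265 - 2178)*(1/37599) = -24961820543/11449265*1/37599 = -24961820543/430480914735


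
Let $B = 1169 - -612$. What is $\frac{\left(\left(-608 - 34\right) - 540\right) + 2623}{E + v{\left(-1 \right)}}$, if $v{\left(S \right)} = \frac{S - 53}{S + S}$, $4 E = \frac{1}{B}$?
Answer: $\frac{10265684}{192349} \approx 53.37$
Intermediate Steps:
$B = 1781$ ($B = 1169 + 612 = 1781$)
$E = \frac{1}{7124}$ ($E = \frac{1}{4 \cdot 1781} = \frac{1}{4} \cdot \frac{1}{1781} = \frac{1}{7124} \approx 0.00014037$)
$v{\left(S \right)} = \frac{-53 + S}{2 S}$
$\frac{\left(\left(-608 - 34\right) - 540\right) + 2623}{E + v{\left(-1 \right)}} = \frac{\left(\left(-608 - 34\right) - 540\right) + 2623}{\frac{1}{7124} + \frac{-53 - 1}{2 \left(-1\right)}} = \frac{\left(-642 - 540\right) + 2623}{\frac{1}{7124} + \frac{1}{2} \left(-1\right) \left(-54\right)} = \frac{-1182 + 2623}{\frac{1}{7124} + 27} = \frac{1441}{\frac{192349}{7124}} = 1441 \cdot \frac{7124}{192349} = \frac{10265684}{192349}$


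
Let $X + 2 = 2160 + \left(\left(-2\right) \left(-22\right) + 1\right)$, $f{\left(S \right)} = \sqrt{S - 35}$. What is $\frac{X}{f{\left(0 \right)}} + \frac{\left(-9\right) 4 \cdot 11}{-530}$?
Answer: $\frac{198}{265} - \frac{2203 i \sqrt{35}}{35} \approx 0.74717 - 372.38 i$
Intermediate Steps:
$f{\left(S \right)} = \sqrt{-35 + S}$
$X = 2203$ ($X = -2 + \left(2160 + \left(\left(-2\right) \left(-22\right) + 1\right)\right) = -2 + \left(2160 + \left(44 + 1\right)\right) = -2 + \left(2160 + 45\right) = -2 + 2205 = 2203$)
$\frac{X}{f{\left(0 \right)}} + \frac{\left(-9\right) 4 \cdot 11}{-530} = \frac{2203}{\sqrt{-35 + 0}} + \frac{\left(-9\right) 4 \cdot 11}{-530} = \frac{2203}{\sqrt{-35}} + \left(-36\right) 11 \left(- \frac{1}{530}\right) = \frac{2203}{i \sqrt{35}} - - \frac{198}{265} = 2203 \left(- \frac{i \sqrt{35}}{35}\right) + \frac{198}{265} = - \frac{2203 i \sqrt{35}}{35} + \frac{198}{265} = \frac{198}{265} - \frac{2203 i \sqrt{35}}{35}$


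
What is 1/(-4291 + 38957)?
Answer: 1/34666 ≈ 2.8847e-5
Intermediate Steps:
1/(-4291 + 38957) = 1/34666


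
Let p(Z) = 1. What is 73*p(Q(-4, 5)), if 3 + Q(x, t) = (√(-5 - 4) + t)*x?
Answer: 73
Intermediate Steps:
Q(x, t) = -3 + x*(t + 3*I) (Q(x, t) = -3 + (√(-5 - 4) + t)*x = -3 + (√(-9) + t)*x = -3 + (3*I + t)*x = -3 + (t + 3*I)*x = -3 + x*(t + 3*I))
73*p(Q(-4, 5)) = 73*1 = 73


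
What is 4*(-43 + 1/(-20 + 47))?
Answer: -4640/27 ≈ -171.85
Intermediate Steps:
4*(-43 + 1/(-20 + 47)) = 4*(-43 + 1/27) = 4*(-1160/27) = -4640/27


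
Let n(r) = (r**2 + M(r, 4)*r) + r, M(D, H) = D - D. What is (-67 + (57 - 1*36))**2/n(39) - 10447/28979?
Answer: 11255561/11301810 ≈ 0.99591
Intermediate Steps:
M(D, H) = 0
n(r) = r + r**2 (n(r) = (r**2 + 0*r) + r = (r**2 + 0) + r = r**2 + r = r + r**2)
(-67 + (57 - 1*36))**2/n(39) - 10447/28979 = (-67 + (57 - 1*36))**2/((39*(1 + 39))) - 10447/28979 = (-67 + (57 - 36))**2/((39*40)) - 10447*1/28979 = (-67 + 21)**2/1560 - 10447/28979 = (-46)**2*(1/1560) - 10447/28979 = 2116*(1/1560) - 10447/28979 = 529/390 - 10447/28979 = 11255561/11301810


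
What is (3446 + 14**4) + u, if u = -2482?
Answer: 39380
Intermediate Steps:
(3446 + 14**4) + u = (3446 + 14**4) - 2482 = (3446 + 38416) - 2482 = 41862 - 2482 = 39380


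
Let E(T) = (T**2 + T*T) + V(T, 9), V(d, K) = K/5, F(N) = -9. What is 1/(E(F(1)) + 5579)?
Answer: 5/28714 ≈ 0.00017413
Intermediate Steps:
V(d, K) = K/5 (V(d, K) = K*(1/5) = K/5)
E(T) = 9/5 + 2*T**2 (E(T) = (T**2 + T*T) + (1/5)*9 = (T**2 + T**2) + 9/5 = 2*T**2 + 9/5 = 9/5 + 2*T**2)
1/(E(F(1)) + 5579) = 1/((9/5 + 2*(-9)**2) + 5579) = 1/((9/5 + 2*81) + 5579) = 1/((9/5 + 162) + 5579) = 1/(819/5 + 5579) = 1/(28714/5) = 5/28714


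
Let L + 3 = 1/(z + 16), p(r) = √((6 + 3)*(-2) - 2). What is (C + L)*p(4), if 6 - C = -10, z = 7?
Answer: 600*I*√5/23 ≈ 58.332*I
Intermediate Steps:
C = 16 (C = 6 - 1*(-10) = 6 + 10 = 16)
p(r) = 2*I*√5 (p(r) = √(9*(-2) - 2) = √(-18 - 2) = √(-20) = 2*I*√5)
L = -68/23 (L = -3 + 1/(7 + 16) = -3 + 1/23 = -68/23 ≈ -2.9565)
(C + L)*p(4) = (16 - 68/23)*(2*I*√5) = 300*(2*I*√5)/23 = 600*I*√5/23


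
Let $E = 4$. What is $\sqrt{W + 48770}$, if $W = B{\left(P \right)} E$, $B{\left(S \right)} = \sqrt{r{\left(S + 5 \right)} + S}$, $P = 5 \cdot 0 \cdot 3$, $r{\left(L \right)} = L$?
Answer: $\sqrt{48770 + 4 \sqrt{5}} \approx 220.86$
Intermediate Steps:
$P = 0$ ($P = 0 \cdot 3 = 0$)
$B{\left(S \right)} = \sqrt{5 + 2 S}$ ($B{\left(S \right)} = \sqrt{\left(S + 5\right) + S} = \sqrt{\left(5 + S\right) + S} = \sqrt{5 + 2 S}$)
$W = 4 \sqrt{5}$ ($W = \sqrt{5 + 2 \cdot 0} \cdot 4 = \sqrt{5 + 0} \cdot 4 = \sqrt{5} \cdot 4 = 4 \sqrt{5} \approx 8.9443$)
$\sqrt{W + 48770} = \sqrt{4 \sqrt{5} + 48770} = \sqrt{48770 + 4 \sqrt{5}}$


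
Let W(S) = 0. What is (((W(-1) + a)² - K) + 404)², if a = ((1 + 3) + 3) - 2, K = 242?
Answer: 34969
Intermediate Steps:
a = 5 (a = (4 + 3) - 2 = 7 - 2 = 5)
(((W(-1) + a)² - K) + 404)² = (((0 + 5)² - 1*242) + 404)² = ((5² - 242) + 404)² = ((25 - 242) + 404)² = (-217 + 404)² = 187² = 34969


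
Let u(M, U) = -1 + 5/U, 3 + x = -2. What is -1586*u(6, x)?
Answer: 3172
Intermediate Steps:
x = -5 (x = -3 - 2 = -5)
-1586*u(6, x) = -1586*(5 - 1*(-5))/(-5) = -(-1586)*(5 + 5)/5 = -(-1586)*10/5 = -1586*(-2) = 3172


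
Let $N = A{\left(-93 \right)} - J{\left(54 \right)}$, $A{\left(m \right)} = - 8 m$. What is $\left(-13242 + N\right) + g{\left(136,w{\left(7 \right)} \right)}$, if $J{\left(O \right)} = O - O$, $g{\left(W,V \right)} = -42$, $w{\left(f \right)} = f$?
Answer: $-12540$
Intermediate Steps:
$J{\left(O \right)} = 0$
$N = 744$ ($N = \left(-8\right) \left(-93\right) - 0 = 744 + 0 = 744$)
$\left(-13242 + N\right) + g{\left(136,w{\left(7 \right)} \right)} = \left(-13242 + 744\right) - 42 = -12498 - 42 = -12540$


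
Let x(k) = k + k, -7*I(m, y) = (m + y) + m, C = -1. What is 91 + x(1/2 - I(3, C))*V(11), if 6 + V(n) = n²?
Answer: 2592/7 ≈ 370.29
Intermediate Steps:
I(m, y) = -2*m/7 - y/7 (I(m, y) = -((m + y) + m)/7 = -(y + 2*m)/7 = -2*m/7 - y/7)
x(k) = 2*k
V(n) = -6 + n²
91 + x(1/2 - I(3, C))*V(11) = 91 + (2*(1/2 - (-2/7*3 - ⅐*(-1))))*(-6 + 11²) = 91 + (2*(½ - (-6/7 + ⅐)))*(-6 + 121) = 91 + (2*(½ - 1*(-5/7)))*115 = 91 + (2*(½ + 5/7))*115 = 91 + (2*(17/14))*115 = 91 + (17/7)*115 = 91 + 1955/7 = 2592/7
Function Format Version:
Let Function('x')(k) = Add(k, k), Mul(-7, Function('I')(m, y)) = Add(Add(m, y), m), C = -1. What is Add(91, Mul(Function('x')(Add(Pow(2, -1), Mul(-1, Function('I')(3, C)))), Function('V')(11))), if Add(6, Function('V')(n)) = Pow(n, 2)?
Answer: Rational(2592, 7) ≈ 370.29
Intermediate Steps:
Function('I')(m, y) = Add(Mul(Rational(-2, 7), m), Mul(Rational(-1, 7), y)) (Function('I')(m, y) = Mul(Rational(-1, 7), Add(Add(m, y), m)) = Mul(Rational(-1, 7), Add(y, Mul(2, m))) = Add(Mul(Rational(-2, 7), m), Mul(Rational(-1, 7), y)))
Function('x')(k) = Mul(2, k)
Function('V')(n) = Add(-6, Pow(n, 2))
Add(91, Mul(Function('x')(Add(Pow(2, -1), Mul(-1, Function('I')(3, C)))), Function('V')(11))) = Add(91, Mul(Mul(2, Add(Pow(2, -1), Mul(-1, Add(Mul(Rational(-2, 7), 3), Mul(Rational(-1, 7), -1))))), Add(-6, Pow(11, 2)))) = Add(91, Mul(Mul(2, Add(Rational(1, 2), Mul(-1, Add(Rational(-6, 7), Rational(1, 7))))), Add(-6, 121))) = Add(91, Mul(Mul(2, Add(Rational(1, 2), Mul(-1, Rational(-5, 7)))), 115)) = Add(91, Mul(Mul(2, Add(Rational(1, 2), Rational(5, 7))), 115)) = Add(91, Mul(Mul(2, Rational(17, 14)), 115)) = Add(91, Mul(Rational(17, 7), 115)) = Add(91, Rational(1955, 7)) = Rational(2592, 7)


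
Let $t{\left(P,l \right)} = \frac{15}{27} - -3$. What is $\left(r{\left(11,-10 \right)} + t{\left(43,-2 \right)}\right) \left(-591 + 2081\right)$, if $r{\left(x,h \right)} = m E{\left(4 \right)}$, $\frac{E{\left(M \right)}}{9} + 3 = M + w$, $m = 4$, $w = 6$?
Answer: $\frac{3427000}{9} \approx 3.8078 \cdot 10^{5}$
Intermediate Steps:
$E{\left(M \right)} = 27 + 9 M$ ($E{\left(M \right)} = -27 + 9 \left(M + 6\right) = -27 + 9 \left(6 + M\right) = -27 + \left(54 + 9 M\right) = 27 + 9 M$)
$t{\left(P,l \right)} = \frac{32}{9}$ ($t{\left(P,l \right)} = 15 \cdot \frac{1}{27} + 3 = \frac{5}{9} + 3 = \frac{32}{9}$)
$r{\left(x,h \right)} = 252$ ($r{\left(x,h \right)} = 4 \left(27 + 9 \cdot 4\right) = 4 \left(27 + 36\right) = 4 \cdot 63 = 252$)
$\left(r{\left(11,-10 \right)} + t{\left(43,-2 \right)}\right) \left(-591 + 2081\right) = \left(252 + \frac{32}{9}\right) \left(-591 + 2081\right) = \frac{2300}{9} \cdot 1490 = \frac{3427000}{9}$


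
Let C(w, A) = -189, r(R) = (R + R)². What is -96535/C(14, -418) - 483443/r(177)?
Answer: 1334001037/2631636 ≈ 506.91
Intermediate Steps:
r(R) = 4*R² (r(R) = (2*R)² = 4*R²)
-96535/C(14, -418) - 483443/r(177) = -96535/(-189) - 483443/(4*177²) = -96535*(-1/189) - 483443/(4*31329) = 96535/189 - 483443/125316 = 1334001037/2631636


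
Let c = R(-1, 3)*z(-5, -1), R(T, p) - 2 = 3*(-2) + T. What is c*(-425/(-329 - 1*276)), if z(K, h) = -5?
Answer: 2125/121 ≈ 17.562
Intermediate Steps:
R(T, p) = -4 + T (R(T, p) = 2 + (3*(-2) + T) = 2 + (-6 + T) = -4 + T)
c = 25 (c = (-4 - 1)*(-5) = -5*(-5) = 25)
c*(-425/(-329 - 1*276)) = 25*(-425/(-329 - 1*276)) = 25*(-425/(-329 - 276)) = 25*(-425/(-605)) = 25*(-425*(-1/605)) = 25*(85/121) = 2125/121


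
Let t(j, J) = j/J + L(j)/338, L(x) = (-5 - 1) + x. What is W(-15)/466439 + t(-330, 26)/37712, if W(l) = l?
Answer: -1174473327/2972768738992 ≈ -0.00039508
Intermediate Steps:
L(x) = -6 + x
t(j, J) = -3/169 + j/338 + j/J (t(j, J) = j/J + (-6 + j)/338 = j/J + (-6 + j)*(1/338) = j/J + (-3/169 + j/338) = -3/169 + j/338 + j/J)
W(-15)/466439 + t(-330, 26)/37712 = -15/466439 + ((-330 + (1/338)*26*(-6 - 330))/26)/37712 = -15*1/466439 + ((-330 + (1/338)*26*(-336))/26)*(1/37712) = -15/466439 + ((-330 - 336/13)/26)*(1/37712) = -15/466439 + ((1/26)*(-4626/13))*(1/37712) = -15/466439 - 2313/169*1/37712 = -15/466439 - 2313/6373328 = -1174473327/2972768738992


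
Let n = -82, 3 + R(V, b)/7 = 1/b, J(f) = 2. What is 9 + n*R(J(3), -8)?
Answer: 7211/4 ≈ 1802.8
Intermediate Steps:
R(V, b) = -21 + 7/b
9 + n*R(J(3), -8) = 9 - 82*(-21 + 7/(-8)) = 9 - 82*(-21 + 7*(-⅛)) = 9 - 82*(-21 - 7/8) = 9 - 82*(-175/8) = 9 + 7175/4 = 7211/4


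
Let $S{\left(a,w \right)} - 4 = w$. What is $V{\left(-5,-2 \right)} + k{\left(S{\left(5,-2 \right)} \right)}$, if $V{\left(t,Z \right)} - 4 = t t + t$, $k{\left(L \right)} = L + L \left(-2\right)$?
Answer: $22$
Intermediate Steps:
$S{\left(a,w \right)} = 4 + w$
$k{\left(L \right)} = - L$ ($k{\left(L \right)} = L - 2 L = - L$)
$V{\left(t,Z \right)} = 4 + t + t^{2}$ ($V{\left(t,Z \right)} = 4 + \left(t t + t\right) = 4 + \left(t^{2} + t\right) = 4 + \left(t + t^{2}\right) = 4 + t + t^{2}$)
$V{\left(-5,-2 \right)} + k{\left(S{\left(5,-2 \right)} \right)} = \left(4 - 5 + \left(-5\right)^{2}\right) - \left(4 - 2\right) = \left(4 - 5 + 25\right) - 2 = 24 - 2 = 22$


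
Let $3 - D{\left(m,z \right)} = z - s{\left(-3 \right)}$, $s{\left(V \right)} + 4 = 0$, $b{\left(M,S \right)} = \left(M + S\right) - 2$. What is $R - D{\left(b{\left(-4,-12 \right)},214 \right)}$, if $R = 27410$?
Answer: $27625$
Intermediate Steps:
$b{\left(M,S \right)} = -2 + M + S$
$s{\left(V \right)} = -4$ ($s{\left(V \right)} = -4 + 0 = -4$)
$D{\left(m,z \right)} = -1 - z$ ($D{\left(m,z \right)} = 3 - \left(z - -4\right) = 3 - \left(z + 4\right) = 3 - \left(4 + z\right) = -1 - z$)
$R - D{\left(b{\left(-4,-12 \right)},214 \right)} = 27410 - \left(-1 - 214\right) = 27410 - -215 = 27410 + 215 = 27625$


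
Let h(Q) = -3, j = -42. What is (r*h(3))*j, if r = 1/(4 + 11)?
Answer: 42/5 ≈ 8.4000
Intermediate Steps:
r = 1/15 ≈ 0.066667
(r*h(3))*j = ((1/15)*(-3))*(-42) = -⅕*(-42) = 42/5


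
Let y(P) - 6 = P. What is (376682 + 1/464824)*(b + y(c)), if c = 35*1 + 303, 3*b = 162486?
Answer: 4771750498157157/232412 ≈ 2.0531e+10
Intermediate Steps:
b = 54162 (b = (⅓)*162486 = 54162)
c = 338 (c = 35 + 303 = 338)
y(P) = 6 + P
(376682 + 1/464824)*(b + y(c)) = (376682 + 1/464824)*(54162 + (6 + 338)) = (376682 + 1/464824)*(54162 + 344) = (175090833969/464824)*54506 = 4771750498157157/232412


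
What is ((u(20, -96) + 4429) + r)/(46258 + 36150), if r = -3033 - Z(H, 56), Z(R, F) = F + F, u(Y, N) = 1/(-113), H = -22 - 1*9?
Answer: 145091/9312104 ≈ 0.015581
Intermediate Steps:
H = -31 (H = -22 - 9 = -31)
u(Y, N) = -1/113
Z(R, F) = 2*F
r = -3145 (r = -3033 - 2*56 = -3033 - 1*112 = -3033 - 112 = -3145)
((u(20, -96) + 4429) + r)/(46258 + 36150) = ((-1/113 + 4429) - 3145)/(46258 + 36150) = (500476/113 - 3145)/82408 = (145091/113)*(1/82408) = 145091/9312104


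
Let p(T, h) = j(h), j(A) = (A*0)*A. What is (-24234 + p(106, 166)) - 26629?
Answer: -50863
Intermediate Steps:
j(A) = 0 (j(A) = 0*A = 0)
p(T, h) = 0
(-24234 + p(106, 166)) - 26629 = (-24234 + 0) - 26629 = -24234 - 26629 = -50863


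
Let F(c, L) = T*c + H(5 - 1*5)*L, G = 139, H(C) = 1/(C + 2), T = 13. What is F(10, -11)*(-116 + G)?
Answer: 5727/2 ≈ 2863.5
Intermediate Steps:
H(C) = 1/(2 + C)
F(c, L) = L/2 + 13*c (F(c, L) = 13*c + L/(2 + (5 - 1*5)) = 13*c + L/(2 + (5 - 5)) = 13*c + L/(2 + 0) = 13*c + L/2 = L/2 + 13*c)
F(10, -11)*(-116 + G) = ((½)*(-11) + 13*10)*(-116 + 139) = (-11/2 + 130)*23 = (249/2)*23 = 5727/2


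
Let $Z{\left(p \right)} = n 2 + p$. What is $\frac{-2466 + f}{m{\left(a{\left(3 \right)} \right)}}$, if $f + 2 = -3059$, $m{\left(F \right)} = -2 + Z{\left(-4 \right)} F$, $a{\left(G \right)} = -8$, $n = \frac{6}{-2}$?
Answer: $- \frac{5527}{78} \approx -70.859$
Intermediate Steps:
$n = -3$ ($n = 6 \left(- \frac{1}{2}\right) = -3$)
$Z{\left(p \right)} = -6 + p$ ($Z{\left(p \right)} = \left(-3\right) 2 + p = -6 + p$)
$m{\left(F \right)} = -2 - 10 F$ ($m{\left(F \right)} = -2 + \left(-6 - 4\right) F = -2 - 10 F$)
$f = -3061$ ($f = -2 - 3059 = -3061$)
$\frac{-2466 + f}{m{\left(a{\left(3 \right)} \right)}} = \frac{-2466 - 3061}{-2 - -80} = - \frac{5527}{-2 + 80} = - \frac{5527}{78}$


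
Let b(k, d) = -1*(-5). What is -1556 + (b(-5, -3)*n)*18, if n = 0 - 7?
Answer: -2186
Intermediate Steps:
b(k, d) = 5
n = -7
-1556 + (b(-5, -3)*n)*18 = -1556 + (5*(-7))*18 = -1556 - 35*18 = -1556 - 630 = -2186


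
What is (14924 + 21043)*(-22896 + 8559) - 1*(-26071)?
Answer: -515632808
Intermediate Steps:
(14924 + 21043)*(-22896 + 8559) - 1*(-26071) = 35967*(-14337) + 26071 = -515658879 + 26071 = -515632808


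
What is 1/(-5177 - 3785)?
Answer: -1/8962 ≈ -0.00011158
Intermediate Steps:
1/(-5177 - 3785) = 1/(-8962) = -1/8962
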